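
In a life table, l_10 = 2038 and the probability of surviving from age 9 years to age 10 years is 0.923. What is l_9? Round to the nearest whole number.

l_9 = l_10 / p = 2038 / 0.923 = 2208.

2208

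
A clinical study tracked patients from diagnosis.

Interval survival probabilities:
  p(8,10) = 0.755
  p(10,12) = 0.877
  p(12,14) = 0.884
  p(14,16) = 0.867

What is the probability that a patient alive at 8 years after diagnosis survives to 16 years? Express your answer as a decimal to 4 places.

Survival from 8 to 16 is the product of surviving each interval: 0.755 × 0.877 × 0.884 × 0.867.
= 0.507479.

0.5075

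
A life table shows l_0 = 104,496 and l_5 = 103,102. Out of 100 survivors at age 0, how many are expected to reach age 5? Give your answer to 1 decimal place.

The relevant probability is 103,102/104,496 = 0.986660.
Expected number = 100 × 0.986660 = 98.7.

98.7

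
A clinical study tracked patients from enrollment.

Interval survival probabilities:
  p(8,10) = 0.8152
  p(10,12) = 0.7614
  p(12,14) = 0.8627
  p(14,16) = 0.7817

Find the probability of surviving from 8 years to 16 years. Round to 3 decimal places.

P(survive 8→16) = 0.8152 × 0.7614 × 0.8627 × 0.7817.
= 0.418579.

0.419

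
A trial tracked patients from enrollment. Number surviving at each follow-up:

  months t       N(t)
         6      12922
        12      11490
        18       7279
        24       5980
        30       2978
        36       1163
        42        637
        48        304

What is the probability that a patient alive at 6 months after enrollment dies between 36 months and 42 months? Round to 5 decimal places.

This is the probability of reaching 36 but not 42, conditional on being alive at 6: (N(36) − N(42)) / N(6).
= (1163 − 637) / 12922 = 526 / 12922 = 0.040706.

0.04071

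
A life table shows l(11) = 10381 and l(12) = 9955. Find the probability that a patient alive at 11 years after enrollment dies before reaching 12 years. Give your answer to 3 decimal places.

P(die before 12 | alive at 11) = 1 − l(12)/l(11) = 1 − 9955/10381 = (426)/10381 = 0.041037.

0.041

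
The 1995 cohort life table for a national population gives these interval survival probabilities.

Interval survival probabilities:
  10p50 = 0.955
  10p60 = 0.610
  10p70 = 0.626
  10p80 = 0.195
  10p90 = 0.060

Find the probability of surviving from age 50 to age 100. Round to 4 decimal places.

0.0043

50p50 = 0.955 × 0.610 × 0.626 × 0.195 × 0.060.
= 0.004267.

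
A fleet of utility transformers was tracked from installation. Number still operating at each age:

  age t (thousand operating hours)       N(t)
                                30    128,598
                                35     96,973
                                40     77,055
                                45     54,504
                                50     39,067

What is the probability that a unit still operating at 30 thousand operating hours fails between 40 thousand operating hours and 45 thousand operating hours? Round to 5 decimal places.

0.17536

This is the probability of reaching 40 but not 45, conditional on being operational at 30: (N(40) − N(45)) / N(30).
= (77,055 − 54,504) / 128,598 = 22,551 / 128,598 = 0.175360.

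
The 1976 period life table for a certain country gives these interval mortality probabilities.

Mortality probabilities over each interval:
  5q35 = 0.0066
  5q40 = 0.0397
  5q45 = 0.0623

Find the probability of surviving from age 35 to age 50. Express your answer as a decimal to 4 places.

0.8945

The overall survival probability is (1 − 0.0066) × (1 − 0.0397) × (1 − 0.0623).
= 0.9934 × 0.9603 × 0.9377 = 0.894530.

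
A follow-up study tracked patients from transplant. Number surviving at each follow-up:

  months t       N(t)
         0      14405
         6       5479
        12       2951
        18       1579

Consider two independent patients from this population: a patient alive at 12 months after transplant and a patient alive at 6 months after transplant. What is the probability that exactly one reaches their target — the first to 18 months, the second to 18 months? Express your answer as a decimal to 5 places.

p₁ = N(18)/N(12) = 1579/2951 = 0.535073; p₂ = N(18)/N(6) = 1579/5479 = 0.288191.
P(exactly one) = p₁(1−p₂) + (1−p₁)p₂ = 0.380870 + 0.133988 = 0.514858.

0.51486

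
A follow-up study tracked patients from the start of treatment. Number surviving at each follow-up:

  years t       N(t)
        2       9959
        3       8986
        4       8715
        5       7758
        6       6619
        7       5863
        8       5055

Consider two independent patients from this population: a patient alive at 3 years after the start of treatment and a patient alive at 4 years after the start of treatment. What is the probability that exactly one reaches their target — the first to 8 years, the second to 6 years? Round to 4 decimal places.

0.4675

p₁ = N(8)/N(3) = 5055/8986 = 0.562542; p₂ = N(6)/N(4) = 6619/8715 = 0.759495.
P(exactly one) = p₁(1−p₂) + (1−p₁)p₂ = 0.135294 + 0.332247 = 0.467541.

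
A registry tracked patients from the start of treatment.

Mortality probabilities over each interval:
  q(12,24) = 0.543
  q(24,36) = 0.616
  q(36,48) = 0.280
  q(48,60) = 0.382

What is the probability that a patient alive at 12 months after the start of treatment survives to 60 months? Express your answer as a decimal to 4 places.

0.0781

Survival from 12 to 60 is the product of surviving each interval: (1 − 0.543) × (1 − 0.616) × (1 − 0.280) × (1 − 0.382).
= 0.457 × 0.384 × 0.720 × 0.618 = 0.078085.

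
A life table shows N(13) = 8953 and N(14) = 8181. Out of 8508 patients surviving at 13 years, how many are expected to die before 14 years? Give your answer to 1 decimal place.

733.6

The relevant probability is 1 − 8181/8953 = 0.086228.
Expected number = 8508 × 0.086228 = 733.6.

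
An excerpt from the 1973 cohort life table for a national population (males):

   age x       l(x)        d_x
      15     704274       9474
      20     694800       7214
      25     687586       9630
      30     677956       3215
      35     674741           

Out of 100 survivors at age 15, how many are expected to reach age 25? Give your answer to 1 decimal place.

97.6

The relevant probability is 687586/704274 = 0.976305.
Expected number = 100 × 0.976305 = 97.6.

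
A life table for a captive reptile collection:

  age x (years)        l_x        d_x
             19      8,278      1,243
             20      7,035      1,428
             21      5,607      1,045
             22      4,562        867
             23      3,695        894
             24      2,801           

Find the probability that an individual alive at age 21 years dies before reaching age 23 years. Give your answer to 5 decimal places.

0.34100

P(die before 23 | alive at 21) = 1 − l_23/l_21 = 1 − 3,695/5,607 = (1,912)/5,607 = 0.341002.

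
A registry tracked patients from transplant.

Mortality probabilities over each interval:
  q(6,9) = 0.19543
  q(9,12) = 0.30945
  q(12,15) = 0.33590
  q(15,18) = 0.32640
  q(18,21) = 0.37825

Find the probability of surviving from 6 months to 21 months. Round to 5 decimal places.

0.15453

P(survive 6→21) = (1 − 0.19543) × (1 − 0.30945) × (1 − 0.33590) × (1 − 0.32640) × (1 − 0.37825).
= 0.80457 × 0.69055 × 0.66410 × 0.67360 × 0.62175 = 0.154529.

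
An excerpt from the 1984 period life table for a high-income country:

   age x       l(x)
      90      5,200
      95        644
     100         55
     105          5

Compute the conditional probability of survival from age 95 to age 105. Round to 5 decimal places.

The conditional survival probability is l(105)/l(95) = 5/644 = 0.007764.

0.00776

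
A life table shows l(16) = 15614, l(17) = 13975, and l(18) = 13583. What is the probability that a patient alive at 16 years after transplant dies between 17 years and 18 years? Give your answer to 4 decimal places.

This is the probability of reaching 17 but not 18, conditional on being alive at 16: (l(17) − l(18)) / l(16).
= (13975 − 13583) / 15614 = 392 / 15614 = 0.025106.

0.0251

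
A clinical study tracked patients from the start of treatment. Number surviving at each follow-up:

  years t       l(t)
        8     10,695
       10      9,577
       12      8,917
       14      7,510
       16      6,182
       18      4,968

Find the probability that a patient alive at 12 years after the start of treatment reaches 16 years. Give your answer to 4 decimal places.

The conditional survival probability is l(16)/l(12) = 6,182/8,917 = 0.693282.

0.6933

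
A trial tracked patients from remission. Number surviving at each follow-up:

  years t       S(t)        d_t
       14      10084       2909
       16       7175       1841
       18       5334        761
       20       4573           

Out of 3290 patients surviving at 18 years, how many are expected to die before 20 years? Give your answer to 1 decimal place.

469.4

The relevant probability is 1 − 4573/5334 = 0.142670.
Expected number = 3290 × 0.142670 = 469.4.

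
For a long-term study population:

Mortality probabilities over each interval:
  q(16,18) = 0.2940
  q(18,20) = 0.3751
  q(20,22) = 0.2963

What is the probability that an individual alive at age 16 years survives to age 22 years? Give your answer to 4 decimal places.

The overall survival probability is (1 − 0.2940) × (1 − 0.3751) × (1 − 0.2963).
= 0.7060 × 0.6249 × 0.7037 = 0.310458.

0.3105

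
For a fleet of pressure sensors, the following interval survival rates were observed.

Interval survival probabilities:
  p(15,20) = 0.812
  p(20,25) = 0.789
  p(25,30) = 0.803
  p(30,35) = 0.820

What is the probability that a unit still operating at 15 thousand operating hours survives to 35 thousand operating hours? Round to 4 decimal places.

0.4219

P(survive 15→35) = 0.812 × 0.789 × 0.803 × 0.820.
= 0.421854.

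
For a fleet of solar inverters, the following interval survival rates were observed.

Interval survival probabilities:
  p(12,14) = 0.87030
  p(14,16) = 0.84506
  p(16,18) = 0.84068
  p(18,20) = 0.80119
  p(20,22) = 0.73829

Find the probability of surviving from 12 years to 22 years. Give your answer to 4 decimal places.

0.3657

Chaining the interval survival probabilities: 0.87030 × 0.84506 × 0.84068 × 0.80119 × 0.73829.
= 0.365721.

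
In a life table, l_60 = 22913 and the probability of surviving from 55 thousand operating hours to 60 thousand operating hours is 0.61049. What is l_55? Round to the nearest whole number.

37532

l_55 = l_60 / p = 22913 / 0.61049 = 37532.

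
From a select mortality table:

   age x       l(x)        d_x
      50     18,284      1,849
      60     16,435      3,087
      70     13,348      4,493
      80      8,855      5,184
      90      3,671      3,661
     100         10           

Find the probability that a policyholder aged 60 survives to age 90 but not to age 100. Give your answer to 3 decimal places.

0.223

This is the probability of reaching 90 but not 100, conditional on being alive at 60: (l(90) − l(100)) / l(60).
= (3,671 − 10) / 16,435 = 3,661 / 16,435 = 0.222756.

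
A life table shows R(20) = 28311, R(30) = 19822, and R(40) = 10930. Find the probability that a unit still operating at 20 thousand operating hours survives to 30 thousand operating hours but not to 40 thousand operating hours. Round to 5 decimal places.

0.31408

This is the probability of reaching 30 but not 40, conditional on being operational at 20: (R(30) − R(40)) / R(20).
= (19822 − 10930) / 28311 = 8892 / 28311 = 0.314083.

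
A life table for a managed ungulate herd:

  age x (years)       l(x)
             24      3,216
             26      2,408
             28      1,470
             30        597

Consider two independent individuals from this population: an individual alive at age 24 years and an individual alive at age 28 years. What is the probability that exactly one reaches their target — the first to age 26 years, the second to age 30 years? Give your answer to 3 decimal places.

p₁ = l(26)/l(24) = 2,408/3,216 = 0.748756; p₂ = l(30)/l(28) = 597/1,470 = 0.406122.
P(exactly one) = p₁(1−p₂) + (1−p₁)p₂ = 0.444670 + 0.102036 = 0.546705.

0.547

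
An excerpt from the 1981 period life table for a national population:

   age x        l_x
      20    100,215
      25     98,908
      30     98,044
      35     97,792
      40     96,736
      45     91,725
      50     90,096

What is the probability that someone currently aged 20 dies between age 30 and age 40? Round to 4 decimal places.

We want 10|10q20 = (l_30 − l_40)/l_20.
This is the probability of reaching 30 but not 40, conditional on being alive at 20: (l_30 − l_40) / l_20.
= (98,044 − 96,736) / 100,215 = 1,308 / 100,215 = 0.013052.

0.0131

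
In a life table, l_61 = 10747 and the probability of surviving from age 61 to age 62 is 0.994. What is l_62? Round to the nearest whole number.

10683

l_62 = l_61 × p = 10747 × 0.994 = 10683.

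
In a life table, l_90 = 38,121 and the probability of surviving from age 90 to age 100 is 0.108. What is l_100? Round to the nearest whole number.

4117

l_100 = l_90 × p = 38,121 × 0.108 = 4117.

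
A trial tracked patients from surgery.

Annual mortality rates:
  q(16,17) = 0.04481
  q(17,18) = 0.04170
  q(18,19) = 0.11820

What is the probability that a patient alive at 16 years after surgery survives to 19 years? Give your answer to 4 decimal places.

0.8072

Survival from 16 to 19 is the product of surviving each interval: (1 − 0.04481) × (1 − 0.04170) × (1 − 0.11820).
= 0.95519 × 0.95830 × 0.88180 = 0.807163.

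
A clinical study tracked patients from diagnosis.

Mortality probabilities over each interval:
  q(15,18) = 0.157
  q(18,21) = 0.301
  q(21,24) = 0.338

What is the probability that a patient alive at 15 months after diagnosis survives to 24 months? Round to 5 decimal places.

P(survive 15→24) = (1 − 0.157) × (1 − 0.301) × (1 − 0.338).
= 0.843 × 0.699 × 0.662 = 0.390088.

0.39009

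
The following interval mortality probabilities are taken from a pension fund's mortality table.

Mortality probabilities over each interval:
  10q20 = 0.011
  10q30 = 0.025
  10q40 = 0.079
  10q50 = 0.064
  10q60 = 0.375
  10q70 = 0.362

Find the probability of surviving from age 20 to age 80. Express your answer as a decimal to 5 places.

Survival from 20 to 80 is the product of surviving each interval: (1 − 0.011) × (1 − 0.025) × (1 − 0.079) × (1 − 0.064) × (1 − 0.375) × (1 − 0.362).
= 0.989 × 0.975 × 0.921 × 0.936 × 0.625 × 0.638 = 0.331465.

0.33146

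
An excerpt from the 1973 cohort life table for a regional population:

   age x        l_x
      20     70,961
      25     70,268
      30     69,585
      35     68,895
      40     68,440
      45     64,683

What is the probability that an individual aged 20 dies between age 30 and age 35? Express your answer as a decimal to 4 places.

0.0097

We want 10|5q20 = (l_30 − l_35)/l_20.
This is the probability of reaching 30 but not 35, conditional on being alive at 20: (l_30 − l_35) / l_20.
= (69,585 − 68,895) / 70,961 = 690 / 70,961 = 0.009724.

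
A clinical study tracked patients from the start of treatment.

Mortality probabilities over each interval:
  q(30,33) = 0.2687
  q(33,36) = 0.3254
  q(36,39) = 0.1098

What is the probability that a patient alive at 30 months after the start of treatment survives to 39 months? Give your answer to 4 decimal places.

0.4392

Chaining the interval survival probabilities: (1 − 0.2687) × (1 − 0.3254) × (1 − 0.1098).
= 0.7313 × 0.6746 × 0.8902 = 0.439167.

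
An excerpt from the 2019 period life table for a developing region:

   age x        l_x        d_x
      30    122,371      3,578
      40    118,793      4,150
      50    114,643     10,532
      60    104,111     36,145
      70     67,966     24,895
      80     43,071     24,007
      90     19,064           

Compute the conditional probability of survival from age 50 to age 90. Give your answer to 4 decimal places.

We want 40p50 = l_90/l_50.
The conditional survival probability is l_90/l_50 = 19,064/114,643 = 0.166290.

0.1663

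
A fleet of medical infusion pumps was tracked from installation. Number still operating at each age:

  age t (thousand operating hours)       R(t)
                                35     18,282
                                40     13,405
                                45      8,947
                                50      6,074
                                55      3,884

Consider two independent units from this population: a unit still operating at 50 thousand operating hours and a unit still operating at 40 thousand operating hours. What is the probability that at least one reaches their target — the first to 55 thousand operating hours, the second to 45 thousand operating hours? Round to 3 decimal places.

p₁ = R(55)/R(50) = 3,884/6,074 = 0.639447; p₂ = R(45)/R(40) = 8,947/13,405 = 0.667438.
P(at least one) = 1 − (1−p₁)(1−p₂) = 1 − 0.360553 × 0.332562 = 0.880094.

0.880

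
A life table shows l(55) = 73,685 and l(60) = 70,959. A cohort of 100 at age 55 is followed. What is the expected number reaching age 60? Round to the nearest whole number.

The relevant probability is 70,959/73,685 = 0.963005.
Expected number = 100 × 0.963005 = 96.

96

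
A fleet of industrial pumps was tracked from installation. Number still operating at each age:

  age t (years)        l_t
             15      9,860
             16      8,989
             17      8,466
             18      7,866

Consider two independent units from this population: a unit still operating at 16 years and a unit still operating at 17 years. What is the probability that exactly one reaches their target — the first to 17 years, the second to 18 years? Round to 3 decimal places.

0.121

p₁ = l_17/l_16 = 8,466/8,989 = 0.941818; p₂ = l_18/l_17 = 7,866/8,466 = 0.929128.
P(exactly one) = p₁(1−p₂) + (1−p₁)p₂ = 0.066749 + 0.054059 = 0.120807.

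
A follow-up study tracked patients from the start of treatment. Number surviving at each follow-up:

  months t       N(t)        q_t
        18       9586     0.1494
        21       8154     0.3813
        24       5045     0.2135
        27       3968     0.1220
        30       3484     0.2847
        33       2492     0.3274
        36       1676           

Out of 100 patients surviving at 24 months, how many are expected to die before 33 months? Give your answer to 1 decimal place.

50.6

The relevant probability is 1 − 2492/5045 = 0.506046.
Expected number = 100 × 0.506046 = 50.6.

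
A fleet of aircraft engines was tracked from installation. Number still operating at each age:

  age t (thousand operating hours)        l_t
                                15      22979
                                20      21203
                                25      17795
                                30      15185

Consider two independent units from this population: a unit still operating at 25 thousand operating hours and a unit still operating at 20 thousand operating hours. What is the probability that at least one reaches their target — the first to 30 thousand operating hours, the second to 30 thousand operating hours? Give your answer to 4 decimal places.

0.9584

p₁ = l_30/l_25 = 15185/17795 = 0.853330; p₂ = l_30/l_20 = 15185/21203 = 0.716172.
P(at least one) = 1 − (1−p₁)(1−p₂) = 1 − 0.146670 × 0.283828 = 0.958371.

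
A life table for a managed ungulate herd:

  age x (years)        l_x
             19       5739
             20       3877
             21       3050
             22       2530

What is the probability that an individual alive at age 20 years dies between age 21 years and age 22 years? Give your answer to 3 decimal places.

0.134

This is the probability of reaching 21 but not 22, conditional on being alive at 20: (l_21 − l_22) / l_20.
= (3050 − 2530) / 3877 = 520 / 3877 = 0.134124.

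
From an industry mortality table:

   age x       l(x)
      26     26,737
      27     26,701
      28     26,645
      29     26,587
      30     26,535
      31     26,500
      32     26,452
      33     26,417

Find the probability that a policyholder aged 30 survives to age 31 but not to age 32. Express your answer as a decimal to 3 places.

0.002

This is the probability of reaching 31 but not 32, conditional on being alive at 30: (l(31) − l(32)) / l(30).
= (26,500 − 26,452) / 26,535 = 48 / 26,535 = 0.001809.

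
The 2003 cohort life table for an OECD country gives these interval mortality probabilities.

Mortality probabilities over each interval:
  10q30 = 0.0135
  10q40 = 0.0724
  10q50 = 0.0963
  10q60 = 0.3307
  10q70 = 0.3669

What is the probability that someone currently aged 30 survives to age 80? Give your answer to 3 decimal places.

Chaining the interval survival probabilities: (1 − 0.0135) × (1 − 0.0724) × (1 − 0.0963) × (1 − 0.3307) × (1 − 0.3669).
= 0.9865 × 0.9276 × 0.9037 × 0.6693 × 0.6331 = 0.350409.

0.350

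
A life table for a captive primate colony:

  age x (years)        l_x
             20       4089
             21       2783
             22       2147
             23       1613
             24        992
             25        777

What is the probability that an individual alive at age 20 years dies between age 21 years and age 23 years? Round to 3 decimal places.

This is the probability of reaching 21 but not 23, conditional on being alive at 20: (l_21 − l_23) / l_20.
= (2783 − 1613) / 4089 = 1170 / 4089 = 0.286134.

0.286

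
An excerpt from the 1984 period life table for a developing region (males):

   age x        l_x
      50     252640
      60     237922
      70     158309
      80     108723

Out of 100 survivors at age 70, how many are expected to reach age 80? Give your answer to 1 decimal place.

68.7

The relevant probability is 108723/158309 = 0.686777.
Expected number = 100 × 0.686777 = 68.7.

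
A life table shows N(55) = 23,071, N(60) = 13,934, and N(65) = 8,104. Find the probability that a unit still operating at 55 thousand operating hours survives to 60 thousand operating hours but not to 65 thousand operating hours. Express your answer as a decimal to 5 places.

This is the probability of reaching 60 but not 65, conditional on being operational at 55: (N(60) − N(65)) / N(55).
= (13,934 − 8,104) / 23,071 = 5,830 / 23,071 = 0.252698.

0.25270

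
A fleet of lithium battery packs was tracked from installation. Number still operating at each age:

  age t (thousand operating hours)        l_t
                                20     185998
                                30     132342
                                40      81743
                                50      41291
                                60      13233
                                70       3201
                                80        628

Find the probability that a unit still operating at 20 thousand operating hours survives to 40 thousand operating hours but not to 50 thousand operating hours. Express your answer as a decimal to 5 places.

0.21749

This is the probability of reaching 40 but not 50, conditional on being operational at 20: (l_40 − l_50) / l_20.
= (81743 − 41291) / 185998 = 40452 / 185998 = 0.217486.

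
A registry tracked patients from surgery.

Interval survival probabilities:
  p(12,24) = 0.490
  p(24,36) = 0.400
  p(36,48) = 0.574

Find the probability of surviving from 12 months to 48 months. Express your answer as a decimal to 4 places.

0.1125

P(survive 12→48) = 0.490 × 0.400 × 0.574.
= 0.112504.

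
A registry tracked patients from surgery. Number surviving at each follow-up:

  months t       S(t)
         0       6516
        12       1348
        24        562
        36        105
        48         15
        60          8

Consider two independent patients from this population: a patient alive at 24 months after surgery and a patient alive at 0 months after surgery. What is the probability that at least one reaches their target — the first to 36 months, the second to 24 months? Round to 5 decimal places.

0.25697

p₁ = S(36)/S(24) = 105/562 = 0.186833; p₂ = S(24)/S(0) = 562/6516 = 0.086249.
P(at least one) = 1 − (1−p₁)(1−p₂) = 1 − 0.813167 × 0.913751 = 0.256968.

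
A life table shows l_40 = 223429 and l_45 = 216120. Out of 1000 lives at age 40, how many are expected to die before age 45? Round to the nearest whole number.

33

The relevant probability is 1 − 216120/223429 = 0.032713.
Expected number = 1000 × 0.032713 = 33.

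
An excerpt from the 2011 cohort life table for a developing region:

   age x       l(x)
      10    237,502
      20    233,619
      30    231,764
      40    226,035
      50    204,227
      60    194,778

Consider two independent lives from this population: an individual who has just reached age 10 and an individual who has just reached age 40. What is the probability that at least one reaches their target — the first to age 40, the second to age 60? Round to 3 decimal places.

p₁ = l(40)/l(10) = 226,035/237,502 = 0.951718; p₂ = l(60)/l(40) = 194,778/226,035 = 0.861716.
P(at least one) = 1 − (1−p₁)(1−p₂) = 1 − 0.048282 × 0.138284 = 0.993323.

0.993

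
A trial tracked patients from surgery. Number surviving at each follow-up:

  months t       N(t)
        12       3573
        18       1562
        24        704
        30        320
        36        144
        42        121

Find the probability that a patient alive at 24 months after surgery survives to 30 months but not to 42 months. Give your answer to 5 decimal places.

This is the probability of reaching 30 but not 42, conditional on being alive at 24: (N(30) − N(42)) / N(24).
= (320 − 121) / 704 = 199 / 704 = 0.282670.

0.28267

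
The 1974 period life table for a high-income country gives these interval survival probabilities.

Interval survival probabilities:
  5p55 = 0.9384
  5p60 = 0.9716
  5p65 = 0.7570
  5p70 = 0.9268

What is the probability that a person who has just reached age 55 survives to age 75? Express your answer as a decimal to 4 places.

Chaining the interval survival probabilities: 0.9384 × 0.9716 × 0.7570 × 0.9268.
= 0.639672.

0.6397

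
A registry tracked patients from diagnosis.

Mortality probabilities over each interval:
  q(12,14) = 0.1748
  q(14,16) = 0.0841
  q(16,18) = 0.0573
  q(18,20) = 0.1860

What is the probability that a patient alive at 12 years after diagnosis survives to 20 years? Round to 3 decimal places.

Survival from 12 to 20 is the product of surviving each interval: (1 − 0.1748) × (1 − 0.0841) × (1 − 0.0573) × (1 − 0.1860).
= 0.8252 × 0.9159 × 0.9427 × 0.8140 = 0.579970.

0.580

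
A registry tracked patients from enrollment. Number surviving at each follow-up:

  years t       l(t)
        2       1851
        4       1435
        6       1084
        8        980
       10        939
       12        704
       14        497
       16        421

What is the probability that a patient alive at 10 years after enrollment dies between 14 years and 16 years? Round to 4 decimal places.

This is the probability of reaching 14 but not 16, conditional on being alive at 10: (l(14) − l(16)) / l(10).
= (497 − 421) / 939 = 76 / 939 = 0.080937.

0.0809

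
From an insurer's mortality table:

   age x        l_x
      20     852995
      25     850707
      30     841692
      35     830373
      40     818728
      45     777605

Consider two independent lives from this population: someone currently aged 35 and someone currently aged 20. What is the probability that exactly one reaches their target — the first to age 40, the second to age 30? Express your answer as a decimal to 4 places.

p₁ = l_40/l_35 = 818728/830373 = 0.985976; p₂ = l_30/l_20 = 841692/852995 = 0.986749.
P(exactly one) = p₁(1−p₂) + (1−p₁)p₂ = 0.013065 + 0.013838 = 0.026903.

0.0269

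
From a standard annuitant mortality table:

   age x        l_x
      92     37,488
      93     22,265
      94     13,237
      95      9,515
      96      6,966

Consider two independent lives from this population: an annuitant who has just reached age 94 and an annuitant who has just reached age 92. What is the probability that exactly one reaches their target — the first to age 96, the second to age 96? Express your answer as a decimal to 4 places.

p₁ = l_96/l_94 = 6,966/13,237 = 0.526252; p₂ = l_96/l_92 = 6,966/37,488 = 0.185819.
P(exactly one) = p₁(1−p₂) + (1−p₁)p₂ = 0.428464 + 0.088031 = 0.516496.

0.5165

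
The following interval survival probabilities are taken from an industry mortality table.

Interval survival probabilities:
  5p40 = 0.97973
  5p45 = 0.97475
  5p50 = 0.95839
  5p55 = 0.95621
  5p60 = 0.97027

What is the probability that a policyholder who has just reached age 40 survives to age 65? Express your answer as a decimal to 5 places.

0.84916

25p40 = 0.97973 × 0.97475 × 0.95839 × 0.95621 × 0.97027.
= 0.849157.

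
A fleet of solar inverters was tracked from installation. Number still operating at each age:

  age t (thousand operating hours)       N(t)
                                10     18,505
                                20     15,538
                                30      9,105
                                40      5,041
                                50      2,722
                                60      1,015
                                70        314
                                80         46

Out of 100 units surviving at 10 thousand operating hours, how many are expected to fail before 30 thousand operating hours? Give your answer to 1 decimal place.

50.8

The relevant probability is 1 − 9,105/18,505 = 0.507971.
Expected number = 100 × 0.507971 = 50.8.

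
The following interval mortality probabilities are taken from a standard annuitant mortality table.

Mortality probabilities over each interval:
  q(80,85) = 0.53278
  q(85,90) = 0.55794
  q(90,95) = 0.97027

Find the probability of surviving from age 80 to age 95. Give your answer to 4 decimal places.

0.0061

P(survive 80→95) = (1 − 0.53278) × (1 − 0.55794) × (1 − 0.97027).
= 0.46722 × 0.44206 × 0.02973 = 0.006140.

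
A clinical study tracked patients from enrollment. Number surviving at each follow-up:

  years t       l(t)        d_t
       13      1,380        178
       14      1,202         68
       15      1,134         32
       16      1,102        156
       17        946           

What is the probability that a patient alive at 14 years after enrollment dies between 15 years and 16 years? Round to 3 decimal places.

This is the probability of reaching 15 but not 16, conditional on being alive at 14: (l(15) − l(16)) / l(14).
= (1,134 − 1,102) / 1,202 = 32 / 1,202 = 0.026622.

0.027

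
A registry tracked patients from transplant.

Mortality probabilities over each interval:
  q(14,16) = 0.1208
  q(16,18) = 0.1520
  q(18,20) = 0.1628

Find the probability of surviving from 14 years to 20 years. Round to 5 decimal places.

0.62418

The overall survival probability is (1 − 0.1208) × (1 − 0.1520) × (1 − 0.1628).
= 0.8792 × 0.8480 × 0.8372 = 0.624184.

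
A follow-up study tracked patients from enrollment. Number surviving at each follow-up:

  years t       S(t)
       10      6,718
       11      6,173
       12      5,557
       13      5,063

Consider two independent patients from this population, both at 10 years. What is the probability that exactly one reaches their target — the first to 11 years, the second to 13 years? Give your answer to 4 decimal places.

p₁ = S(11)/S(10) = 6,173/6,718 = 0.918875; p₂ = S(13)/S(10) = 5,063/6,718 = 0.753647.
P(exactly one) = p₁(1−p₂) + (1−p₁)p₂ = 0.226368 + 0.061140 = 0.287507.

0.2875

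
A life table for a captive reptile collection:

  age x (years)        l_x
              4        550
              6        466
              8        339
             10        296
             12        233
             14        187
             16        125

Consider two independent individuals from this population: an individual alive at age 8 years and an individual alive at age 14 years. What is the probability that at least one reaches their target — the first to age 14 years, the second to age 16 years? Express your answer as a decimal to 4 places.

p₁ = l_14/l_8 = 187/339 = 0.551622; p₂ = l_16/l_14 = 125/187 = 0.668449.
P(at least one) = 1 − (1−p₁)(1−p₂) = 1 − 0.448378 × 0.331551 = 0.851340.

0.8513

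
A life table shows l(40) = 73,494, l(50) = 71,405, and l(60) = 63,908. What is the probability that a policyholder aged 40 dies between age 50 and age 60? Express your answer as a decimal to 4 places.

This is the probability of reaching 50 but not 60, conditional on being alive at 40: (l(50) − l(60)) / l(40).
= (71,405 − 63,908) / 73,494 = 7,497 / 73,494 = 0.102008.

0.1020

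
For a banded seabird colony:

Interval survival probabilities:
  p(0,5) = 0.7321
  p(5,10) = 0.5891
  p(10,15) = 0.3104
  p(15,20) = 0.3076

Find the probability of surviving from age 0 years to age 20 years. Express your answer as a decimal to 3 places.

Chaining the interval survival probabilities: 0.7321 × 0.5891 × 0.3104 × 0.3076.
= 0.041178.

0.041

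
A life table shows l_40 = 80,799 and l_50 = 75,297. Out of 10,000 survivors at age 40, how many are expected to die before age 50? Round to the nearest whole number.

The relevant probability is 1 − 75,297/80,799 = 0.068095.
Expected number = 10,000 × 0.068095 = 681.

681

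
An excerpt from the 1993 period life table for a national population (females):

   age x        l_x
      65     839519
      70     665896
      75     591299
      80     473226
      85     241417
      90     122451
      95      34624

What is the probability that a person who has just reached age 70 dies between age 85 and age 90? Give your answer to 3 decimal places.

We want 15|5q70 = (l_85 − l_90)/l_70.
This is the probability of reaching 85 but not 90, conditional on being alive at 70: (l_85 − l_90) / l_70.
= (241417 − 122451) / 665896 = 118966 / 665896 = 0.178656.

0.179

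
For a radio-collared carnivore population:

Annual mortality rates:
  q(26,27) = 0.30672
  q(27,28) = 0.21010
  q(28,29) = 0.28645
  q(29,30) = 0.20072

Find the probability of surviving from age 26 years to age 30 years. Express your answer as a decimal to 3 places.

0.312

Chaining the interval survival probabilities: (1 − 0.30672) × (1 − 0.21010) × (1 − 0.28645) × (1 − 0.20072).
= 0.69328 × 0.78990 × 0.71355 × 0.79928 = 0.312323.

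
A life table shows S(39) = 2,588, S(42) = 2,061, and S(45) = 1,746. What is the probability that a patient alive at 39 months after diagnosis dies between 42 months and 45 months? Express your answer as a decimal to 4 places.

This is the probability of reaching 42 but not 45, conditional on being alive at 39: (S(42) − S(45)) / S(39).
= (2,061 − 1,746) / 2,588 = 315 / 2,588 = 0.121716.

0.1217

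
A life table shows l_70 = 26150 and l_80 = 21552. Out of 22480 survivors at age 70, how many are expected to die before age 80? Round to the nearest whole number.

3953

The relevant probability is 1 − 21552/26150 = 0.175832.
Expected number = 22480 × 0.175832 = 3953.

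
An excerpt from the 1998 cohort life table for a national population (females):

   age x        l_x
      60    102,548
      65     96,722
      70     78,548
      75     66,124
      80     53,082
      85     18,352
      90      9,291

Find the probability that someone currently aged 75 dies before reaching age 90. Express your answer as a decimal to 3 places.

P(die before 90 | alive at 75) = 1 − l_90/l_75 = 1 − 9,291/66,124 = (56,833)/66,124 = 0.859491.

0.859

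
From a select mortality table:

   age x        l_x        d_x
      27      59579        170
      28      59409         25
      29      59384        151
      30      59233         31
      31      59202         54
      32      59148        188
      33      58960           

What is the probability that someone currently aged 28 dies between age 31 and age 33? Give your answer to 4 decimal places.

We want 3|2q28 = (l_31 − l_33)/l_28.
This is the probability of reaching 31 but not 33, conditional on being alive at 28: (l_31 − l_33) / l_28.
= (59202 − 58960) / 59409 = 242 / 59409 = 0.004073.

0.0041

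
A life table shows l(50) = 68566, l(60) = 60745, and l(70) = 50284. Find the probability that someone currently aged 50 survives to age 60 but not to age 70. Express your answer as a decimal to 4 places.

This is the probability of reaching 60 but not 70, conditional on being alive at 50: (l(60) − l(70)) / l(50).
= (60745 − 50284) / 68566 = 10461 / 68566 = 0.152568.

0.1526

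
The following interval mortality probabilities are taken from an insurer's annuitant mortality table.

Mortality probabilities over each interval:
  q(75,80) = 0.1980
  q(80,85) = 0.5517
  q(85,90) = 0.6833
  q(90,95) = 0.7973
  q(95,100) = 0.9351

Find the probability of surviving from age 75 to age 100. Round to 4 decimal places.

The overall survival probability is (1 − 0.1980) × (1 − 0.5517) × (1 − 0.6833) × (1 − 0.7973) × (1 − 0.9351).
= 0.8020 × 0.4483 × 0.3167 × 0.2027 × 0.0649 = 0.001498.

0.0015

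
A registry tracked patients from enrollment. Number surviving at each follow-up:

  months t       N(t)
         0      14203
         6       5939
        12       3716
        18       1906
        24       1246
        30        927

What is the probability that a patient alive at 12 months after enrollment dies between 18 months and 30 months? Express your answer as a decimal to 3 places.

This is the probability of reaching 18 but not 30, conditional on being alive at 12: (N(18) − N(30)) / N(12).
= (1906 − 927) / 3716 = 979 / 3716 = 0.263455.

0.263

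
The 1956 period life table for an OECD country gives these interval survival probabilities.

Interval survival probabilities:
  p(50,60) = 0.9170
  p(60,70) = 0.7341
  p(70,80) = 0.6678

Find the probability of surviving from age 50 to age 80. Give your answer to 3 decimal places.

0.450

Survival from 50 to 80 is the product of surviving each interval: 0.9170 × 0.7341 × 0.6678.
= 0.449543.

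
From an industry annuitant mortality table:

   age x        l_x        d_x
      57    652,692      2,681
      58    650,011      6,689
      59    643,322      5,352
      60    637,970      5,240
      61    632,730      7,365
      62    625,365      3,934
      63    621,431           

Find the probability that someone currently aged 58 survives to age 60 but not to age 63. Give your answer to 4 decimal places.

0.0254

We want 2|3q58 = (l_60 − l_63)/l_58.
This is the probability of reaching 60 but not 63, conditional on being alive at 58: (l_60 − l_63) / l_58.
= (637,970 − 621,431) / 650,011 = 16,539 / 650,011 = 0.025444.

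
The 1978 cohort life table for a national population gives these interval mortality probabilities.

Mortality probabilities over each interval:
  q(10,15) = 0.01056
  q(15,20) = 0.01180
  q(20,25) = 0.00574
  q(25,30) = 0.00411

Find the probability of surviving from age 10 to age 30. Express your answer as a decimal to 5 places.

0.96816

The overall survival probability is (1 − 0.01056) × (1 − 0.01180) × (1 − 0.00574) × (1 − 0.00411).
= 0.98944 × 0.98820 × 0.99426 × 0.99589 = 0.968157.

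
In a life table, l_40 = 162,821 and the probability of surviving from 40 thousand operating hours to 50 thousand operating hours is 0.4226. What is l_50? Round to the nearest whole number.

68808

l_50 = l_40 × p = 162,821 × 0.4226 = 68808.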